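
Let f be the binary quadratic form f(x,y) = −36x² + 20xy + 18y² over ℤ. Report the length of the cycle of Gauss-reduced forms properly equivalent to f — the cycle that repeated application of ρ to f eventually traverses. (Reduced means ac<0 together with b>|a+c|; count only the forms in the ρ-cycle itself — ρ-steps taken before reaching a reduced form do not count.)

D = 2992, ⌊√D⌋ = 54
river: ρ → (18,52,-4)
river: ρ → (-4,52,18)
river: ρ → (18,20,-36)
river: ρ → (-36,52,2)
river: ρ → (2,52,-36)
river: ρ → (-36,20,18)
ρ-cycle length = 6 (tail of 0 descent steps not counted)

6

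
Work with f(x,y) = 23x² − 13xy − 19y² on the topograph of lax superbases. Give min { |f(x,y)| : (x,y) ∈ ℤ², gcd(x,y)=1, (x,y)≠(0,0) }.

descent: ρ → (-19,13,23)  [lands on river]
river: ρ → (23,33,-9)
river: ρ → (-9,39,11)
river: ρ → (11,27,-27)
river: ρ → (-27,27,11)
river: ρ → (11,39,-9)
river: ρ → (-9,33,23)
river: ρ → (23,13,-19)
river: ρ → (-19,25,17)
river: ρ → (17,43,-1)
river: ρ → (-1,43,17)
river: ρ → (17,25,-19)
closes: descent 1, river 12
min |a| on river = 1

1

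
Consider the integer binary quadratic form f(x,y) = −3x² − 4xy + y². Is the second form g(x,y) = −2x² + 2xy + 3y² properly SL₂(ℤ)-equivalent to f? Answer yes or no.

D₁ = 28, D₂ = 28
river cycle of f (length 4): (1, 4, -3), (-3, 2, 2), (2, 2, -3), (-3, 4, 1)
river cycle of g (length 4): (3, 4, -1), (-1, 4, 3), (3, 2, -2), (-2, 2, 3)
cycles differ ⇒ inequivalent

no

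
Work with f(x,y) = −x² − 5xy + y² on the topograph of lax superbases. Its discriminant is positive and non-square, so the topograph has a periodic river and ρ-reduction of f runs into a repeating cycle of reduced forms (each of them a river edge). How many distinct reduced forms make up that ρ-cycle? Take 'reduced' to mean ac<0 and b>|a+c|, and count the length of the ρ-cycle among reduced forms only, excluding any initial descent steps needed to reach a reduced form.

D = 29, ⌊√D⌋ = 5
descent: ρ → (1,5,-1)  [lands on river]
river: ρ → (-1,5,1)
ρ-cycle length = 2 (tail of 1 descent step not counted)

2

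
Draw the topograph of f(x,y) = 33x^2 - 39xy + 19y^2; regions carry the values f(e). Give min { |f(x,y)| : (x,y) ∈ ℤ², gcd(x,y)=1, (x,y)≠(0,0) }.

translate: b→27 (≡-39 mod 66), so (33,-39,19)→(33,27,13)
flip: (33,27,13)→(13,-27,33)
translate: b→-1 (≡-27 mod 26), so (13,-27,33)→(13,-1,19)
reduced (well bottom): (13,-1,19) with a≤c, −a<b≤a
well minimum = a = 13

13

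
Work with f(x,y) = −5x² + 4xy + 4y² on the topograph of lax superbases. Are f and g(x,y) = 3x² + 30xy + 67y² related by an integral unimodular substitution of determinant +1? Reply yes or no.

D₁ = 96, D₂ = 96
river cycle of f (length 4): (4, 4, -5), (-5, 6, 3), (3, 6, -5), (-5, 4, 4)
river cycle of g (length 4): (3, 6, -5), (-5, 4, 4), (4, 4, -5), (-5, 6, 3)
cycles coincide ⇒ equivalent

yes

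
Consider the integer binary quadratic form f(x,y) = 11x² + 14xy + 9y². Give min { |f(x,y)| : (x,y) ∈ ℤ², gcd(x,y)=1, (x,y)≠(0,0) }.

translate: b→-8 (≡14 mod 22), so (11,14,9)→(11,-8,6)
flip: (11,-8,6)→(6,8,11)
translate: b→-4 (≡8 mod 12), so (6,8,11)→(6,-4,9)
reduced (well bottom): (6,-4,9) with a≤c, −a<b≤a
well minimum = a = 6

6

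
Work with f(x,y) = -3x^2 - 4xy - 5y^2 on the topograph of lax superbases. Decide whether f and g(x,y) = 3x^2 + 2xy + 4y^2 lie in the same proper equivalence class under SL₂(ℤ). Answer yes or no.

D₁ = -44, D₂ = -44
f is negative-definite; reduce −f:
−f: translate: b→-2 (≡4 mod 6), so (3,4,5)→(3,-2,4)
−f: reduced (well bottom): (3,-2,4) with a≤c, −a<b≤a
flip sign back: reduced form of f is (-3,2,-4)
g: reduced (well bottom): (3,2,4) with a≤c, −a<b≤a
reduced forms (-3, 2, -4) vs (3, 2, 4) ⇒ inequivalent

no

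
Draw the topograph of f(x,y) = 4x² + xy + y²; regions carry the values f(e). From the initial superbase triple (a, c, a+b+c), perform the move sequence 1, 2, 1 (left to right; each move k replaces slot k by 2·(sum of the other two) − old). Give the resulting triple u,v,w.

start (4,1,6) = (f(1,0),f(0,1),f(1,1))
replace slot 1: 2·(1+6) − 4 = 10 → (10,1,6)
replace slot 2: 2·(10+6) − 1 = 31 → (10,31,6)
replace slot 1: 2·(31+6) − 10 = 64 → (64,31,6)

64,31,6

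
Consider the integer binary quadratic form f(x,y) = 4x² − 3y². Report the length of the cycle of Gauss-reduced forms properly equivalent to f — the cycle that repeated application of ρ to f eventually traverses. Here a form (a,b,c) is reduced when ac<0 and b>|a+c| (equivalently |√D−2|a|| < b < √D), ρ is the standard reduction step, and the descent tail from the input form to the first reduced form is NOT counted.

D = 48, ⌊√D⌋ = 6
descent: ρ → (-3,6,1)  [lands on river]
river: ρ → (1,6,-3)
ρ-cycle length = 2 (tail of 1 descent step not counted)

2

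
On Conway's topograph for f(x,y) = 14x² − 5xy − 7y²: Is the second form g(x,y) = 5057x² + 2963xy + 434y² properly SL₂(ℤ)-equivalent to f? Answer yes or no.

D₁ = 417, D₂ = 417
river cycle of f (length 18): (-7, 19, 2), (2, 17, -16), (-16, 15, 3), (3, 15, -16), (-16, 17, 2), (2, 19, -7), (-7, 9, 12), (12, 15, -4), (-4, 17, 8), (8, 15, -6), … (8 more)
river cycle of g (length 18): (12, 9, -7), (-7, 19, 2), (2, 17, -16), (-16, 15, 3), (3, 15, -16), (-16, 17, 2), (2, 19, -7), (-7, 9, 12), (12, 15, -4), (-4, 17, 8), … (8 more)
cycles coincide ⇒ equivalent

yes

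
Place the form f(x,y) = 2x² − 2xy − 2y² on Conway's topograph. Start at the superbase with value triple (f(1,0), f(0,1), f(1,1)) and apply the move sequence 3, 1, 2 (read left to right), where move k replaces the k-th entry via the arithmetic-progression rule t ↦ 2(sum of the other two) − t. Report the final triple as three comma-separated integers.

start (2,-2,-2) = (f(1,0),f(0,1),f(1,1))
replace slot 3: 2·(2+(-2)) − (-2) = 2 → (2,-2,2)
replace slot 1: 2·((-2)+2) − 2 = -2 → (-2,-2,2)
replace slot 2: 2·((-2)+2) − (-2) = 2 → (-2,2,2)

-2,2,2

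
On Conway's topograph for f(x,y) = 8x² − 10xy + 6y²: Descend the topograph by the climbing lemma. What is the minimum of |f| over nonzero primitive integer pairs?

translate: b→6 (≡-10 mod 16), so (8,-10,6)→(8,6,4)
flip: (8,6,4)→(4,-6,8)
translate: b→2 (≡-6 mod 8), so (4,-6,8)→(4,2,6)
reduced (well bottom): (4,2,6) with a≤c, −a<b≤a
well minimum = a = 4

4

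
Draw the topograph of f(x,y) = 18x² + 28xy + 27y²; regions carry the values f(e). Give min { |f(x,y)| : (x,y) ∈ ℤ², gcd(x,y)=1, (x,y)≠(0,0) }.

translate: b→-8 (≡28 mod 36), so (18,28,27)→(18,-8,17)
flip: (18,-8,17)→(17,8,18)
reduced (well bottom): (17,8,18) with a≤c, −a<b≤a
well minimum = a = 17

17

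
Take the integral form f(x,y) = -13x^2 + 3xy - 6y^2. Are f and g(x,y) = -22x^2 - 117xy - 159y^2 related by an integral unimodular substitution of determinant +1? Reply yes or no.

D₁ = -303, D₂ = -303
f is negative-definite; reduce −f:
−f: flip: (13,-3,6)→(6,3,13)
−f: reduced (well bottom): (6,3,13) with a≤c, −a<b≤a
flip sign back: reduced form of f is (-6,-3,-13)
g is negative-definite; reduce −g:
−g: translate: b→-15 (≡117 mod 44), so (22,117,159)→(22,-15,6)
−g: flip: (22,-15,6)→(6,15,22)
−g: translate: b→3 (≡15 mod 12), so (6,15,22)→(6,3,13)
−g: reduced (well bottom): (6,3,13) with a≤c, −a<b≤a
flip sign back: reduced form of g is (-6,-3,-13)
reduced forms (-6, -3, -13) vs (-6, -3, -13) ⇒ equivalent

yes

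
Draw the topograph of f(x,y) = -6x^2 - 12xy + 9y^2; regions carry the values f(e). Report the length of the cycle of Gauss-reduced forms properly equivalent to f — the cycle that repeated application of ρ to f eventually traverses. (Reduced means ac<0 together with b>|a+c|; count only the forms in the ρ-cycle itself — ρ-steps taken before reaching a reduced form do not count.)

D = 360, ⌊√D⌋ = 18
descent: ρ → (9,12,-6)  [lands on river]
river: ρ → (-6,12,9)
river: ρ → (9,6,-9)
river: ρ → (-9,12,6)
river: ρ → (6,12,-9)
river: ρ → (-9,6,9)
ρ-cycle length = 6 (tail of 1 descent step not counted)

6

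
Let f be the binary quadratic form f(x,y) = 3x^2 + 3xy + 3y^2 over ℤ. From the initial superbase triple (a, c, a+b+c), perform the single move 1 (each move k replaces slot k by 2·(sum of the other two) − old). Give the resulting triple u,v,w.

start (3,3,9) = (f(1,0),f(0,1),f(1,1))
replace slot 1: 2·(3+9) − 3 = 21 → (21,3,9)

21,3,9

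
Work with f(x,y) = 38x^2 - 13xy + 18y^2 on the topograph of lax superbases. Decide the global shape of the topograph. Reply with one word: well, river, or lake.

D = b²−4ac = (-13)² − 4·38·18 = -2567
D < 0 ⇒ definite ⇒ every region one sign ⇒ single well

well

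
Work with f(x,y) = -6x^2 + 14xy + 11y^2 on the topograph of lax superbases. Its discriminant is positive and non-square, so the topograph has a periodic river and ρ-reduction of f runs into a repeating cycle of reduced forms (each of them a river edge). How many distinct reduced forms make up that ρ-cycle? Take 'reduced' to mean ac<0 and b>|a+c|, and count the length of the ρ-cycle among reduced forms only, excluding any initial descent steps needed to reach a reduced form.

D = 460, ⌊√D⌋ = 21
river: ρ → (11,8,-9)
river: ρ → (-9,10,10)
river: ρ → (10,10,-9)
river: ρ → (-9,8,11)
river: ρ → (11,14,-6)
river: ρ → (-6,10,15)
river: ρ → (15,20,-1)
river: ρ → (-1,20,15)
river: ρ → (15,10,-6)
river: ρ → (-6,14,11)
ρ-cycle length = 10 (tail of 0 descent steps not counted)

10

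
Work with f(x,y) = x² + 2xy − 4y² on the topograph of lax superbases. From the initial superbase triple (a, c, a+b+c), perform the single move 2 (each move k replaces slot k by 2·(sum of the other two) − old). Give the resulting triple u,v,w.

start (1,-4,-1) = (f(1,0),f(0,1),f(1,1))
replace slot 2: 2·(1+(-1)) − (-4) = 4 → (1,4,-1)

1,4,-1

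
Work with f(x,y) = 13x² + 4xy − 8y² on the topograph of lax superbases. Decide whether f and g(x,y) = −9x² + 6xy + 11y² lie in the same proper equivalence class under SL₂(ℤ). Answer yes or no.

D₁ = 432, D₂ = 432
river cycle of f (length 8): (-8, 12, 9), (9, 6, -11), (-11, 16, 4), (4, 16, -11), (-11, 6, 9), (9, 12, -8), (-8, 20, 1), (1, 20, -8)
river cycle of g (length 8): (11, 16, -4), (-4, 16, 11), (11, 6, -9), (-9, 12, 8), (8, 20, -1), (-1, 20, 8), (8, 12, -9), (-9, 6, 11)
cycles differ ⇒ inequivalent

no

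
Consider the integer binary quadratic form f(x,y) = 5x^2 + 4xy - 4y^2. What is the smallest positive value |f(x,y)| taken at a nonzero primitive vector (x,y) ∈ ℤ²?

river: ρ → (-4,4,5)
river: ρ → (5,6,-3)
river: ρ → (-3,6,5)
river: ρ → (5,4,-4)
closes: descent 0, river 4
min |a| on river = 3

3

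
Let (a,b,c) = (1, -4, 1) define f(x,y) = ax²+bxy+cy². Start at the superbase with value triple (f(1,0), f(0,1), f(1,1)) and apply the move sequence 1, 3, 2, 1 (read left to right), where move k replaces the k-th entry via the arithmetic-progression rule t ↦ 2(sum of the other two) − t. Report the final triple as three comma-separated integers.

start (1,1,-2) = (f(1,0),f(0,1),f(1,1))
replace slot 1: 2·(1+(-2)) − 1 = -3 → (-3,1,-2)
replace slot 3: 2·((-3)+1) − (-2) = -2 → (-3,1,-2)
replace slot 2: 2·((-3)+(-2)) − 1 = -11 → (-3,-11,-2)
replace slot 1: 2·((-11)+(-2)) − (-3) = -23 → (-23,-11,-2)

-23,-11,-2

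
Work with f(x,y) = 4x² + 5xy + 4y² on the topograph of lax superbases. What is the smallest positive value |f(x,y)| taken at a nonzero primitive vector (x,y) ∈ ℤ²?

translate: b→-3 (≡5 mod 8), so (4,5,4)→(4,-3,3)
flip: (4,-3,3)→(3,3,4)
reduced (well bottom): (3,3,4) with a≤c, −a<b≤a
well minimum = a = 3

3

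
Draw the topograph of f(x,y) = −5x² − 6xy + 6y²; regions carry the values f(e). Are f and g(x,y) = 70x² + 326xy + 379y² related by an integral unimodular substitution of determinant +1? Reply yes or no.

D₁ = 156, D₂ = 156
river cycle of f (length 6): (6, 6, -5), (-5, 4, 7), (7, 10, -2), (-2, 10, 7), (7, 4, -5), (-5, 6, 6)
river cycle of g (length 6): (7, 10, -2), (-2, 10, 7), (7, 4, -5), (-5, 6, 6), (6, 6, -5), (-5, 4, 7)
cycles coincide ⇒ equivalent

yes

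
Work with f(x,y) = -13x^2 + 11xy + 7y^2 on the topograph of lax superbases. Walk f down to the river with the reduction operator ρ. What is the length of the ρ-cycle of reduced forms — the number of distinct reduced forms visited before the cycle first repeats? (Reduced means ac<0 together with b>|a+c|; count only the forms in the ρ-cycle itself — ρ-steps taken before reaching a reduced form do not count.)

D = 485, ⌊√D⌋ = 22
river: ρ → (7,17,-7)
river: ρ → (-7,11,13)
river: ρ → (13,15,-5)
river: ρ → (-5,15,13)
river: ρ → (13,11,-7)
river: ρ → (-7,17,7)
river: ρ → (7,11,-13)
river: ρ → (-13,15,5)
river: ρ → (5,15,-13)
river: ρ → (-13,11,7)
ρ-cycle length = 10 (tail of 0 descent steps not counted)

10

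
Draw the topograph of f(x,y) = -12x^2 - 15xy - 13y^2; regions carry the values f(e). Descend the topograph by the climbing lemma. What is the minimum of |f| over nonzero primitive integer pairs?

translate: b→-9 (≡15 mod 24), so (12,15,13)→(12,-9,10)
flip: (12,-9,10)→(10,9,12)
reduced (well bottom): (10,9,12) with a≤c, −a<b≤a
well minimum |f| = |-10| = 10 (negative-definite)

10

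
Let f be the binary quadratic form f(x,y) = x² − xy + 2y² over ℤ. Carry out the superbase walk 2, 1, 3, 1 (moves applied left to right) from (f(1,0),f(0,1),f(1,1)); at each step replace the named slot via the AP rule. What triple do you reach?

start (1,2,2) = (f(1,0),f(0,1),f(1,1))
replace slot 2: 2·(1+2) − 2 = 4 → (1,4,2)
replace slot 1: 2·(4+2) − 1 = 11 → (11,4,2)
replace slot 3: 2·(11+4) − 2 = 28 → (11,4,28)
replace slot 1: 2·(4+28) − 11 = 53 → (53,4,28)

53,4,28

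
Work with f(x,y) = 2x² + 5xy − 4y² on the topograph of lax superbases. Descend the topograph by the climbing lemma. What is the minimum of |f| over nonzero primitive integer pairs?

river: ρ → (-4,3,3)
river: ρ → (3,3,-4)
river: ρ → (-4,5,2)
river: ρ → (2,7,-1)
river: ρ → (-1,7,2)
river: ρ → (2,5,-4)
closes: descent 0, river 6
min |a| on river = 1

1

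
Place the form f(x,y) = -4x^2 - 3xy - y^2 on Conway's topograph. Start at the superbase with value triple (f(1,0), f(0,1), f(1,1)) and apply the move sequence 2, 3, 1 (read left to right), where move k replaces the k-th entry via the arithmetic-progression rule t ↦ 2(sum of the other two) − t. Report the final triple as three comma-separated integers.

start (-4,-1,-8) = (f(1,0),f(0,1),f(1,1))
replace slot 2: 2·((-4)+(-8)) − (-1) = -23 → (-4,-23,-8)
replace slot 3: 2·((-4)+(-23)) − (-8) = -46 → (-4,-23,-46)
replace slot 1: 2·((-23)+(-46)) − (-4) = -134 → (-134,-23,-46)

-134,-23,-46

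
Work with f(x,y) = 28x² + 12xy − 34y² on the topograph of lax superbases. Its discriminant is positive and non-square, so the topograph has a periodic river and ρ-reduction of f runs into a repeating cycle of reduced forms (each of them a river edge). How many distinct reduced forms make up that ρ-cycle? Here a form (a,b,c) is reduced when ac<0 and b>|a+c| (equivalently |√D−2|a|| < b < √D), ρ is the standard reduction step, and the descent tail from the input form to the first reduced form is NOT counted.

D = 3952, ⌊√D⌋ = 62
river: ρ → (-34,56,6)
river: ρ → (6,52,-52)
river: ρ → (-52,52,6)
river: ρ → (6,56,-34)
river: ρ → (-34,12,28)
river: ρ → (28,44,-18)
river: ρ → (-18,28,44)
river: ρ → (44,60,-2)
river: ρ → (-2,60,44)
river: ρ → (44,28,-18)
river: ρ → (-18,44,28)
river: ρ → (28,12,-34)
ρ-cycle length = 12 (tail of 0 descent steps not counted)

12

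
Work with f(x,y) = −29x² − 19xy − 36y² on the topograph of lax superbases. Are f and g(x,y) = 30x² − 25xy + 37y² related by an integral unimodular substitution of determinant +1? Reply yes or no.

D₁ = -3815, D₂ = -3815
f is negative-definite; reduce −f:
−f: reduced (well bottom): (29,19,36) with a≤c, −a<b≤a
flip sign back: reduced form of f is (-29,-19,-36)
g: reduced (well bottom): (30,-25,37) with a≤c, −a<b≤a
reduced forms (-29, -19, -36) vs (30, -25, 37) ⇒ inequivalent

no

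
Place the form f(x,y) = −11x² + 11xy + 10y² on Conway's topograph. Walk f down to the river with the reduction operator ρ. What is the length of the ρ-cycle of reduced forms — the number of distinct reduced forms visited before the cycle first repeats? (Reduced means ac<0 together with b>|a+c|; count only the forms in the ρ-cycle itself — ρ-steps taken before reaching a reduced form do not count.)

D = 561, ⌊√D⌋ = 23
river: ρ → (10,9,-12)
river: ρ → (-12,15,7)
river: ρ → (7,13,-14)
river: ρ → (-14,15,6)
river: ρ → (6,21,-5)
river: ρ → (-5,19,10)
river: ρ → (10,21,-3)
river: ρ → (-3,21,10)
river: ρ → (10,19,-5)
river: ρ → (-5,21,6)
river: ρ → (6,15,-14)
river: ρ → (-14,13,7)
river: ρ → (7,15,-12)
river: ρ → (-12,9,10)
river: ρ → (10,11,-11)
river: ρ → (-11,11,10)
ρ-cycle length = 16 (tail of 0 descent steps not counted)

16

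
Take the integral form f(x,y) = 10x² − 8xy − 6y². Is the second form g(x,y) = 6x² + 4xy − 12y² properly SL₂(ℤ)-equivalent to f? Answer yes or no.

D₁ = 304, D₂ = 304
river cycle of f (length 6): (-6, 8, 10), (10, 12, -4), (-4, 12, 10), (10, 8, -6), (-6, 16, 2), (2, 16, -6)
river cycle of g (length 6): (6, 16, -2), (-2, 16, 6), (6, 8, -10), (-10, 12, 4), (4, 12, -10), (-10, 8, 6)
cycles differ ⇒ inequivalent

no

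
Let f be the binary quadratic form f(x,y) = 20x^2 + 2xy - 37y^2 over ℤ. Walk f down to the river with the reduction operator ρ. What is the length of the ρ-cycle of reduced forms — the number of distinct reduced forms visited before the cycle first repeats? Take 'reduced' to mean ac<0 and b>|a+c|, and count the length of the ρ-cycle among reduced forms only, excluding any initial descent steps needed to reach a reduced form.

D = 2964, ⌊√D⌋ = 54
descent: ρ → (-37,-2,20)
descent: ρ → (20,42,-15)  [lands on river]
river: ρ → (-15,48,11)
river: ρ → (11,40,-31)
river: ρ → (-31,22,20)
river: ρ → (20,18,-33)
river: ρ → (-33,48,5)
river: ρ → (5,52,-13)
river: ρ → (-13,52,5)
river: ρ → (5,48,-33)
river: ρ → (-33,18,20)
river: ρ → (20,22,-31)
river: ρ → (-31,40,11)
river: ρ → (11,48,-15)
river: ρ → (-15,42,20)
river: ρ → (20,38,-19)
river: ρ → (-19,38,20)
ρ-cycle length = 16 (tail of 2 descent steps not counted)

16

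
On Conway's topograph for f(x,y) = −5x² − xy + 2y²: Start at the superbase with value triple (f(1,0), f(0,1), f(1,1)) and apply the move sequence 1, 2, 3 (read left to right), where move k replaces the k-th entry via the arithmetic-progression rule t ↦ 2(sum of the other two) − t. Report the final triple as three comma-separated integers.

start (-5,2,-4) = (f(1,0),f(0,1),f(1,1))
replace slot 1: 2·(2+(-4)) − (-5) = 1 → (1,2,-4)
replace slot 2: 2·(1+(-4)) − 2 = -8 → (1,-8,-4)
replace slot 3: 2·(1+(-8)) − (-4) = -10 → (1,-8,-10)

1,-8,-10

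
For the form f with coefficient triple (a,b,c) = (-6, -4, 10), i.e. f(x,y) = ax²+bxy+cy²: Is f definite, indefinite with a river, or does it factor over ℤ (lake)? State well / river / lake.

D = b²−4ac = (-4)² − 4·(-6)·10 = 256
D = 16² is a perfect square ⇒ form factors over ℤ ⇒ lakes

lake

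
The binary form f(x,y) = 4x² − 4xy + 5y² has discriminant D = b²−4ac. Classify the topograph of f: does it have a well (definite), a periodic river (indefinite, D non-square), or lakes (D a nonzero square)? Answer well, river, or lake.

D = b²−4ac = (-4)² − 4·4·5 = -64
D < 0 ⇒ definite ⇒ every region one sign ⇒ single well

well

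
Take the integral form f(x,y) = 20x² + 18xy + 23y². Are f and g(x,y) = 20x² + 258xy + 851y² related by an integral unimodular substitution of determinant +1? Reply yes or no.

D₁ = -1516, D₂ = -1516
f: reduced (well bottom): (20,18,23) with a≤c, −a<b≤a
g: translate: b→18 (≡258 mod 40), so (20,258,851)→(20,18,23)
g: reduced (well bottom): (20,18,23) with a≤c, −a<b≤a
reduced forms (20, 18, 23) vs (20, 18, 23) ⇒ equivalent

yes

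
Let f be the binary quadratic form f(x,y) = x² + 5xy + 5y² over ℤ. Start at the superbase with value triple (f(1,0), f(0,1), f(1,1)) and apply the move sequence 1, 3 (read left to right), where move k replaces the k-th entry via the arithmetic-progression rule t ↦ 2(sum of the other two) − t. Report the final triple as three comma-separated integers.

start (1,5,11) = (f(1,0),f(0,1),f(1,1))
replace slot 1: 2·(5+11) − 1 = 31 → (31,5,11)
replace slot 3: 2·(31+5) − 11 = 61 → (31,5,61)

31,5,61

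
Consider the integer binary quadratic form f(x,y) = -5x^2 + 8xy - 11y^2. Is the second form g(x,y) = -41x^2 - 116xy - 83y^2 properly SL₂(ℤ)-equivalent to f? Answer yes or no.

D₁ = -156, D₂ = -156
f is negative-definite; reduce −f:
−f: translate: b→2 (≡-8 mod 10), so (5,-8,11)→(5,2,8)
−f: reduced (well bottom): (5,2,8) with a≤c, −a<b≤a
flip sign back: reduced form of f is (-5,-2,-8)
g is negative-definite; reduce −g:
−g: translate: b→34 (≡116 mod 82), so (41,116,83)→(41,34,8)
−g: flip: (41,34,8)→(8,-34,41)
−g: translate: b→-2 (≡-34 mod 16), so (8,-34,41)→(8,-2,5)
−g: flip: (8,-2,5)→(5,2,8)
−g: reduced (well bottom): (5,2,8) with a≤c, −a<b≤a
flip sign back: reduced form of g is (-5,-2,-8)
reduced forms (-5, -2, -8) vs (-5, -2, -8) ⇒ equivalent

yes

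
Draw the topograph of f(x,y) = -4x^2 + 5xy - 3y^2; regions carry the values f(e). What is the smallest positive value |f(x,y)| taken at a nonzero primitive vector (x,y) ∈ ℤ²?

translate: b→3 (≡-5 mod 8), so (4,-5,3)→(4,3,2)
flip: (4,3,2)→(2,-3,4)
translate: b→1 (≡-3 mod 4), so (2,-3,4)→(2,1,3)
reduced (well bottom): (2,1,3) with a≤c, −a<b≤a
well minimum |f| = |-2| = 2 (negative-definite)

2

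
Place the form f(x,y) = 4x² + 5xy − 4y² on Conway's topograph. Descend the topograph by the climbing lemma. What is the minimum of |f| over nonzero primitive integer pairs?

river: ρ → (-4,3,5)
river: ρ → (5,7,-2)
river: ρ → (-2,9,1)
river: ρ → (1,9,-2)
river: ρ → (-2,7,5)
river: ρ → (5,3,-4)
river: ρ → (-4,5,4)
river: ρ → (4,3,-5)
river: ρ → (-5,7,2)
river: ρ → (2,9,-1)
river: ρ → (-1,9,2)
river: ρ → (2,7,-5)
river: ρ → (-5,3,4)
river: ρ → (4,5,-4)
closes: descent 0, river 14
min |a| on river = 1

1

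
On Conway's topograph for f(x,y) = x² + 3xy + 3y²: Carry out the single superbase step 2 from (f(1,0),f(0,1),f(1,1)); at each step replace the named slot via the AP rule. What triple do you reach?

start (1,3,7) = (f(1,0),f(0,1),f(1,1))
replace slot 2: 2·(1+7) − 3 = 13 → (1,13,7)

1,13,7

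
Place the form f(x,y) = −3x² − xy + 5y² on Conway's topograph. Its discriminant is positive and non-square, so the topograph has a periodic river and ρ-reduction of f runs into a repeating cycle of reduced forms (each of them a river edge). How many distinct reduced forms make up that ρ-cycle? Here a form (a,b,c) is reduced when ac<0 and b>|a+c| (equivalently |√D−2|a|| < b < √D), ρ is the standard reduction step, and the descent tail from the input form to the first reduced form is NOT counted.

D = 61, ⌊√D⌋ = 7
descent: ρ → (5,1,-3)
descent: ρ → (-3,5,3)  [lands on river]
river: ρ → (3,7,-1)
river: ρ → (-1,7,3)
river: ρ → (3,5,-3)
river: ρ → (-3,7,1)
river: ρ → (1,7,-3)
ρ-cycle length = 6 (tail of 2 descent steps not counted)

6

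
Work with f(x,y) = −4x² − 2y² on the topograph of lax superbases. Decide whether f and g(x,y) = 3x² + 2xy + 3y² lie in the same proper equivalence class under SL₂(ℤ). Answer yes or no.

D₁ = -32, D₂ = -32
f is negative-definite; reduce −f:
−f: flip: (4,0,2)→(2,0,4)
−f: reduced (well bottom): (2,0,4) with a≤c, −a<b≤a
flip sign back: reduced form of f is (-2,0,-4)
g: reduced (well bottom): (3,2,3) with a≤c, −a<b≤a
reduced forms (-2, 0, -4) vs (3, 2, 3) ⇒ inequivalent

no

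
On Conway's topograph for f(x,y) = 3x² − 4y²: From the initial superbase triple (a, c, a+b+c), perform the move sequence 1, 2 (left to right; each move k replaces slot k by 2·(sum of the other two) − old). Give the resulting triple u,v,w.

start (3,-4,-1) = (f(1,0),f(0,1),f(1,1))
replace slot 1: 2·((-4)+(-1)) − 3 = -13 → (-13,-4,-1)
replace slot 2: 2·((-13)+(-1)) − (-4) = -24 → (-13,-24,-1)

-13,-24,-1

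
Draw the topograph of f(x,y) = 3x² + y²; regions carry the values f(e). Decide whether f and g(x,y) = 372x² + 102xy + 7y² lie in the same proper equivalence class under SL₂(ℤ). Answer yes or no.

D₁ = -12, D₂ = -12
f: flip: (3,0,1)→(1,0,3)
f: reduced (well bottom): (1,0,3) with a≤c, −a<b≤a
g: flip: (372,102,7)→(7,-102,372)
g: translate: b→-4 (≡-102 mod 14), so (7,-102,372)→(7,-4,1)
g: flip: (7,-4,1)→(1,4,7)
g: translate: b→0 (≡4 mod 2), so (1,4,7)→(1,0,3)
g: reduced (well bottom): (1,0,3) with a≤c, −a<b≤a
reduced forms (1, 0, 3) vs (1, 0, 3) ⇒ equivalent

yes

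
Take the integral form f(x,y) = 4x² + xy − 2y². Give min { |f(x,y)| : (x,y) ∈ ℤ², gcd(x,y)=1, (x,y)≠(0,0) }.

descent: ρ → (-2,3,3)  [lands on river]
river: ρ → (3,3,-2)
river: ρ → (-2,5,1)
river: ρ → (1,5,-2)
closes: descent 1, river 4
min |a| on river = 1

1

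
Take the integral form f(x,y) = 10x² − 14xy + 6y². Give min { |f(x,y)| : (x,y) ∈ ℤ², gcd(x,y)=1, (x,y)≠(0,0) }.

translate: b→6 (≡-14 mod 20), so (10,-14,6)→(10,6,2)
flip: (10,6,2)→(2,-6,10)
translate: b→2 (≡-6 mod 4), so (2,-6,10)→(2,2,6)
reduced (well bottom): (2,2,6) with a≤c, −a<b≤a
well minimum = a = 2

2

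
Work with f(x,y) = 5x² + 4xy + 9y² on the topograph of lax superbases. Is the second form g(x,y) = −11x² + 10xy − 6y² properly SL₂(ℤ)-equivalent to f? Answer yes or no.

D₁ = -164, D₂ = -164
f: reduced (well bottom): (5,4,9) with a≤c, −a<b≤a
g is negative-definite; reduce −g:
−g: flip: (11,-10,6)→(6,10,11)
−g: translate: b→-2 (≡10 mod 12), so (6,10,11)→(6,-2,7)
−g: reduced (well bottom): (6,-2,7) with a≤c, −a<b≤a
flip sign back: reduced form of g is (-6,2,-7)
reduced forms (5, 4, 9) vs (-6, 2, -7) ⇒ inequivalent

no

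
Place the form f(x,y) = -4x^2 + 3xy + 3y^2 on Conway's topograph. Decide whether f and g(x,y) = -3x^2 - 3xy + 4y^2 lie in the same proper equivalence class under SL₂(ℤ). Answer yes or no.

D₁ = 57, D₂ = 57
river cycle of f (length 6): (3, 3, -4), (-4, 5, 2), (2, 7, -1), (-1, 7, 2), (2, 5, -4), (-4, 3, 3)
river cycle of g (length 6): (4, 3, -3), (-3, 3, 4), (4, 5, -2), (-2, 7, 1), (1, 7, -2), (-2, 5, 4)
cycles differ ⇒ inequivalent

no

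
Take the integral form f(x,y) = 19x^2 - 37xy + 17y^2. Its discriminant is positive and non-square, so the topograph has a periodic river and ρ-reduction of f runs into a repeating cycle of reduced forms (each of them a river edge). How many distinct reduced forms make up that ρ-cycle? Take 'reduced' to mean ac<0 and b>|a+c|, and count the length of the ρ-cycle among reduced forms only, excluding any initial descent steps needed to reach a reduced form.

D = 77, ⌊√D⌋ = 8
descent: ρ → (17,3,-1)
descent: ρ → (-1,7,7)  [lands on river]
river: ρ → (7,7,-1)
ρ-cycle length = 2 (tail of 2 descent steps not counted)

2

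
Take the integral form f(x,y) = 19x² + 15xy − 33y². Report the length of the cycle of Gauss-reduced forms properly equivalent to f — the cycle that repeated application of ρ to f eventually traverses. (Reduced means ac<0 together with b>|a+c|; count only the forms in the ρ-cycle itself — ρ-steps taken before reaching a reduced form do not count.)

D = 2733, ⌊√D⌋ = 52
river: ρ → (-33,51,1)
river: ρ → (1,51,-33)
river: ρ → (-33,15,19)
river: ρ → (19,23,-29)
river: ρ → (-29,35,13)
river: ρ → (13,43,-17)
river: ρ → (-17,25,31)
river: ρ → (31,37,-11)
river: ρ → (-11,51,3)
river: ρ → (3,51,-11)
river: ρ → (-11,37,31)
river: ρ → (31,25,-17)
river: ρ → (-17,43,13)
river: ρ → (13,35,-29)
river: ρ → (-29,23,19)
river: ρ → (19,15,-33)
ρ-cycle length = 16 (tail of 0 descent steps not counted)

16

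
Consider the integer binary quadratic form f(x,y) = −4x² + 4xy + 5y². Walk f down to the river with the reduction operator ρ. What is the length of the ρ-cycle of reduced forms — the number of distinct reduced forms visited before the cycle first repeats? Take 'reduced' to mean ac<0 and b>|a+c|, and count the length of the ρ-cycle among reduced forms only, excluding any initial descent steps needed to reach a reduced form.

D = 96, ⌊√D⌋ = 9
river: ρ → (5,6,-3)
river: ρ → (-3,6,5)
river: ρ → (5,4,-4)
river: ρ → (-4,4,5)
ρ-cycle length = 4 (tail of 0 descent steps not counted)

4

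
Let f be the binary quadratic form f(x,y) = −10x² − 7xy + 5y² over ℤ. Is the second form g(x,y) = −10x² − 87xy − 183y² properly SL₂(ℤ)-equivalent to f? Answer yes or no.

D₁ = 249, D₂ = 249
river cycle of f (length 16): (5, 7, -10), (-10, 13, 2), (2, 15, -3), (-3, 15, 2), (2, 13, -10), (-10, 7, 5), (5, 13, -4), (-4, 11, 8), (8, 5, -7), (-7, 9, 6), … (6 more)
river cycle of g (length 16): (-10, 13, 2), (2, 15, -3), (-3, 15, 2), (2, 13, -10), (-10, 7, 5), (5, 13, -4), (-4, 11, 8), (8, 5, -7), (-7, 9, 6), (6, 15, -1), … (6 more)
cycles coincide ⇒ equivalent

yes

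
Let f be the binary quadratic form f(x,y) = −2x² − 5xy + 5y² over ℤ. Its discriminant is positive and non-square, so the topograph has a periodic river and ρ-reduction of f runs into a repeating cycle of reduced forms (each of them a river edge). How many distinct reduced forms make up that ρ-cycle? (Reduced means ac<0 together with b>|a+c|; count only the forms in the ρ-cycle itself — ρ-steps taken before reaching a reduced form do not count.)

D = 65, ⌊√D⌋ = 8
descent: ρ → (5,5,-2)  [lands on river]
river: ρ → (-2,7,2)
river: ρ → (2,5,-5)
river: ρ → (-5,5,2)
river: ρ → (2,7,-2)
river: ρ → (-2,5,5)
ρ-cycle length = 6 (tail of 1 descent step not counted)

6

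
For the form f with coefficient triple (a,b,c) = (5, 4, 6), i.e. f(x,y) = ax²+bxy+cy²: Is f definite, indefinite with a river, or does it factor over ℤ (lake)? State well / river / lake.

D = b²−4ac = 4² − 4·5·6 = -104
D < 0 ⇒ definite ⇒ every region one sign ⇒ single well

well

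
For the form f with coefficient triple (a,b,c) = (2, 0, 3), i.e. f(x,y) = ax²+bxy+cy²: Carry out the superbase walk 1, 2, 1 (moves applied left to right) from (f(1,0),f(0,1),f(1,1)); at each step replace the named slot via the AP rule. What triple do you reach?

start (2,3,5) = (f(1,0),f(0,1),f(1,1))
replace slot 1: 2·(3+5) − 2 = 14 → (14,3,5)
replace slot 2: 2·(14+5) − 3 = 35 → (14,35,5)
replace slot 1: 2·(35+5) − 14 = 66 → (66,35,5)

66,35,5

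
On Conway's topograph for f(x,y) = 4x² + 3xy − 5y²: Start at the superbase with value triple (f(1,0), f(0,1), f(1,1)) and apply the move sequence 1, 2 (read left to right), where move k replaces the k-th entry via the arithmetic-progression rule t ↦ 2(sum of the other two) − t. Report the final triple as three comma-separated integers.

start (4,-5,2) = (f(1,0),f(0,1),f(1,1))
replace slot 1: 2·((-5)+2) − 4 = -10 → (-10,-5,2)
replace slot 2: 2·((-10)+2) − (-5) = -11 → (-10,-11,2)

-10,-11,2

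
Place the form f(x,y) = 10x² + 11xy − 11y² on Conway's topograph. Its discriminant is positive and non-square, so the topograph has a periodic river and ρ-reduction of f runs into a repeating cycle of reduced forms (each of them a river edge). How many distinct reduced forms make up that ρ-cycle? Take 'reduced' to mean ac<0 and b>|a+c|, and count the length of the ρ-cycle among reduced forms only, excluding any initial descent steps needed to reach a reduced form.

D = 561, ⌊√D⌋ = 23
river: ρ → (-11,11,10)
river: ρ → (10,9,-12)
river: ρ → (-12,15,7)
river: ρ → (7,13,-14)
river: ρ → (-14,15,6)
river: ρ → (6,21,-5)
river: ρ → (-5,19,10)
river: ρ → (10,21,-3)
river: ρ → (-3,21,10)
river: ρ → (10,19,-5)
river: ρ → (-5,21,6)
river: ρ → (6,15,-14)
river: ρ → (-14,13,7)
river: ρ → (7,15,-12)
river: ρ → (-12,9,10)
river: ρ → (10,11,-11)
ρ-cycle length = 16 (tail of 0 descent steps not counted)

16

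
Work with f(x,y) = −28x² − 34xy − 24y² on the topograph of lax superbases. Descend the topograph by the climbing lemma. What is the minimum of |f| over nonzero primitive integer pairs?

translate: b→-22 (≡34 mod 56), so (28,34,24)→(28,-22,18)
flip: (28,-22,18)→(18,22,28)
translate: b→-14 (≡22 mod 36), so (18,22,28)→(18,-14,24)
reduced (well bottom): (18,-14,24) with a≤c, −a<b≤a
well minimum |f| = |-18| = 18 (negative-definite)

18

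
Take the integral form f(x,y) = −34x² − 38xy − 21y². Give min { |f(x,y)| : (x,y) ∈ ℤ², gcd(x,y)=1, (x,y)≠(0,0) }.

translate: b→-30 (≡38 mod 68), so (34,38,21)→(34,-30,17)
flip: (34,-30,17)→(17,30,34)
translate: b→-4 (≡30 mod 34), so (17,30,34)→(17,-4,21)
reduced (well bottom): (17,-4,21) with a≤c, −a<b≤a
well minimum |f| = |-17| = 17 (negative-definite)

17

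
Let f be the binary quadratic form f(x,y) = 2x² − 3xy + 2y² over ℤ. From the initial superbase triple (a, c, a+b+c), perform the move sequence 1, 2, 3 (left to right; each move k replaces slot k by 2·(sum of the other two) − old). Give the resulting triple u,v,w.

start (2,2,1) = (f(1,0),f(0,1),f(1,1))
replace slot 1: 2·(2+1) − 2 = 4 → (4,2,1)
replace slot 2: 2·(4+1) − 2 = 8 → (4,8,1)
replace slot 3: 2·(4+8) − 1 = 23 → (4,8,23)

4,8,23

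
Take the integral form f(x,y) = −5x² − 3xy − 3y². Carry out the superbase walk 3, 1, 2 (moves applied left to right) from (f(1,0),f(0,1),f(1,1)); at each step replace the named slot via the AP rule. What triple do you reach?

start (-5,-3,-11) = (f(1,0),f(0,1),f(1,1))
replace slot 3: 2·((-5)+(-3)) − (-11) = -5 → (-5,-3,-5)
replace slot 1: 2·((-3)+(-5)) − (-5) = -11 → (-11,-3,-5)
replace slot 2: 2·((-11)+(-5)) − (-3) = -29 → (-11,-29,-5)

-11,-29,-5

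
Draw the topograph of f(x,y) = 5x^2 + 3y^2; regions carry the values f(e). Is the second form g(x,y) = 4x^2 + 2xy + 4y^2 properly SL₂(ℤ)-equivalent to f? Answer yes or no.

D₁ = -60, D₂ = -60
f: flip: (5,0,3)→(3,0,5)
f: reduced (well bottom): (3,0,5) with a≤c, −a<b≤a
g: reduced (well bottom): (4,2,4) with a≤c, −a<b≤a
reduced forms (3, 0, 5) vs (4, 2, 4) ⇒ inequivalent

no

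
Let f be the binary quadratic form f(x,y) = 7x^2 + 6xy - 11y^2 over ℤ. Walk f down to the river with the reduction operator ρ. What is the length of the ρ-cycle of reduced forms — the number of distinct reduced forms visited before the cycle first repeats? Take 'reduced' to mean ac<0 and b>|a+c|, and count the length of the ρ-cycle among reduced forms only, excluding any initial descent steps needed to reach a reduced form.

D = 344, ⌊√D⌋ = 18
river: ρ → (-11,16,2)
river: ρ → (2,16,-11)
river: ρ → (-11,6,7)
river: ρ → (7,8,-10)
river: ρ → (-10,12,5)
river: ρ → (5,18,-1)
river: ρ → (-1,18,5)
river: ρ → (5,12,-10)
river: ρ → (-10,8,7)
river: ρ → (7,6,-11)
ρ-cycle length = 10 (tail of 0 descent steps not counted)

10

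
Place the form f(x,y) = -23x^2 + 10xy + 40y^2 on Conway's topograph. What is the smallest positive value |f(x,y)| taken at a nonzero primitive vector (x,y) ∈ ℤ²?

descent: ρ → (40,-10,-23)
descent: ρ → (-23,56,7)  [lands on river]
river: ρ → (7,56,-23)
river: ρ → (-23,36,27)
river: ρ → (27,18,-32)
river: ρ → (-32,46,13)
river: ρ → (13,58,-8)
river: ρ → (-8,54,27)
river: ρ → (27,54,-8)
river: ρ → (-8,58,13)
river: ρ → (13,46,-32)
river: ρ → (-32,18,27)
river: ρ → (27,36,-23)
closes: descent 2, river 12
min |a| on river = 7

7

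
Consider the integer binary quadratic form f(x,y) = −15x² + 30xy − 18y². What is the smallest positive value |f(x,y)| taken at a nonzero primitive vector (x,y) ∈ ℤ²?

translate: b→0 (≡-30 mod 30), so (15,-30,18)→(15,0,3)
flip: (15,0,3)→(3,0,15)
reduced (well bottom): (3,0,15) with a≤c, −a<b≤a
well minimum |f| = |-3| = 3 (negative-definite)

3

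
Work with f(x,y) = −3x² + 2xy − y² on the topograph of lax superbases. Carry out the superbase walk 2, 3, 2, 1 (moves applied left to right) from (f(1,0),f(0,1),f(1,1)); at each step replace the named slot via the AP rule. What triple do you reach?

start (-3,-1,-2) = (f(1,0),f(0,1),f(1,1))
replace slot 2: 2·((-3)+(-2)) − (-1) = -9 → (-3,-9,-2)
replace slot 3: 2·((-3)+(-9)) − (-2) = -22 → (-3,-9,-22)
replace slot 2: 2·((-3)+(-22)) − (-9) = -41 → (-3,-41,-22)
replace slot 1: 2·((-41)+(-22)) − (-3) = -123 → (-123,-41,-22)

-123,-41,-22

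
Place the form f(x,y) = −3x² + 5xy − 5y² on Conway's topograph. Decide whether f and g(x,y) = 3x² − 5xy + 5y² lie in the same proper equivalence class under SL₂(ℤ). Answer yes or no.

D₁ = -35, D₂ = -35
f is negative-definite; reduce −f:
−f: translate: b→1 (≡-5 mod 6), so (3,-5,5)→(3,1,3)
−f: reduced (well bottom): (3,1,3) with a≤c, −a<b≤a
flip sign back: reduced form of f is (-3,-1,-3)
g: translate: b→1 (≡-5 mod 6), so (3,-5,5)→(3,1,3)
g: reduced (well bottom): (3,1,3) with a≤c, −a<b≤a
reduced forms (-3, -1, -3) vs (3, 1, 3) ⇒ inequivalent

no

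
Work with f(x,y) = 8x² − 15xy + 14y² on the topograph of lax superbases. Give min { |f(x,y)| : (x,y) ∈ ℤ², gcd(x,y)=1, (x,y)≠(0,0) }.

translate: b→1 (≡-15 mod 16), so (8,-15,14)→(8,1,7)
flip: (8,1,7)→(7,-1,8)
reduced (well bottom): (7,-1,8) with a≤c, −a<b≤a
well minimum = a = 7

7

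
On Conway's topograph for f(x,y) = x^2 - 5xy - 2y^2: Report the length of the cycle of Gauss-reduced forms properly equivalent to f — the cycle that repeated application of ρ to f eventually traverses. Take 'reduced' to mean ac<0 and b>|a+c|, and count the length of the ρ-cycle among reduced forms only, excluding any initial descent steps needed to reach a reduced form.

D = 33, ⌊√D⌋ = 5
descent: ρ → (-2,5,1)  [lands on river]
river: ρ → (1,5,-2)
river: ρ → (-2,3,3)
river: ρ → (3,3,-2)
ρ-cycle length = 4 (tail of 1 descent step not counted)

4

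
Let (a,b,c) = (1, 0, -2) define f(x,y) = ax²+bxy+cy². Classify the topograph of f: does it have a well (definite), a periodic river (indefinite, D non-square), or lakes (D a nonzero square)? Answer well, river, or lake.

D = b²−4ac = 0² − 4·1·(-2) = 8
D > 0 non-square ⇒ indefinite ⇒ periodic river

river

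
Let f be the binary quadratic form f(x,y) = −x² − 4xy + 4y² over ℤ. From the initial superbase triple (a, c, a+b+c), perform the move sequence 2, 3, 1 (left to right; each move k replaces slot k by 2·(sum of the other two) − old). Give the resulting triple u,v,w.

start (-1,4,-1) = (f(1,0),f(0,1),f(1,1))
replace slot 2: 2·((-1)+(-1)) − 4 = -8 → (-1,-8,-1)
replace slot 3: 2·((-1)+(-8)) − (-1) = -17 → (-1,-8,-17)
replace slot 1: 2·((-8)+(-17)) − (-1) = -49 → (-49,-8,-17)

-49,-8,-17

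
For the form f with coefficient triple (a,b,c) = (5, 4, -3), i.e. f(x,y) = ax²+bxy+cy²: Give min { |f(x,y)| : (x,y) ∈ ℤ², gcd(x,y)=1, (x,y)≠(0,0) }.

river: ρ → (-3,8,1)
river: ρ → (1,8,-3)
river: ρ → (-3,4,5)
river: ρ → (5,6,-2)
river: ρ → (-2,6,5)
river: ρ → (5,4,-3)
closes: descent 0, river 6
min |a| on river = 1

1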